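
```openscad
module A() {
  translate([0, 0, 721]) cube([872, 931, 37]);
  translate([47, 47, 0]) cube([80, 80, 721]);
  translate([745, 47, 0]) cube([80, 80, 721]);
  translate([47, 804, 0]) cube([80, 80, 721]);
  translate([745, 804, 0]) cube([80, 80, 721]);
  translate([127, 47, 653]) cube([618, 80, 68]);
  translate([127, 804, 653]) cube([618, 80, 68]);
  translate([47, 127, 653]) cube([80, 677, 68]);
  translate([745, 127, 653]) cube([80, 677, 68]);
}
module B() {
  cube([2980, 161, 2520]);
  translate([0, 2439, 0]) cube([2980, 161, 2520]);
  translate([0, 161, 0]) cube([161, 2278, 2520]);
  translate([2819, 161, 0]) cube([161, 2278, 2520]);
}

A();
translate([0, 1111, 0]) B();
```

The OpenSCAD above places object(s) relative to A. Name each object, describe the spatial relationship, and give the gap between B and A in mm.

The house frame's nearest face is 180 mm from the table's +y face.

A is a table. B is a house frame. The house frame is on the floor beside the table on its +y side. The gap between the house frame and the table is 180 mm.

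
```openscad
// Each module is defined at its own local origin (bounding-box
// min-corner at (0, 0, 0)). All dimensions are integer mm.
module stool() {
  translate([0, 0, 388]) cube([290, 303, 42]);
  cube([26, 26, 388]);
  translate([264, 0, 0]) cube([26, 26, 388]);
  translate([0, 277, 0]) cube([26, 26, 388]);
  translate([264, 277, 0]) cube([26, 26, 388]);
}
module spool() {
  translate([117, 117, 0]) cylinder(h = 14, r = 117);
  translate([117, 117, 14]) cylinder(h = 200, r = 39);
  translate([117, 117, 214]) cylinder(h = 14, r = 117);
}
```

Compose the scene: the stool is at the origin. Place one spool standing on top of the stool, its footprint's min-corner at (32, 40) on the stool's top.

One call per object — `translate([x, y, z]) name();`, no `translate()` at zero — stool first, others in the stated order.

stool();
translate([32, 40, 430]) spool();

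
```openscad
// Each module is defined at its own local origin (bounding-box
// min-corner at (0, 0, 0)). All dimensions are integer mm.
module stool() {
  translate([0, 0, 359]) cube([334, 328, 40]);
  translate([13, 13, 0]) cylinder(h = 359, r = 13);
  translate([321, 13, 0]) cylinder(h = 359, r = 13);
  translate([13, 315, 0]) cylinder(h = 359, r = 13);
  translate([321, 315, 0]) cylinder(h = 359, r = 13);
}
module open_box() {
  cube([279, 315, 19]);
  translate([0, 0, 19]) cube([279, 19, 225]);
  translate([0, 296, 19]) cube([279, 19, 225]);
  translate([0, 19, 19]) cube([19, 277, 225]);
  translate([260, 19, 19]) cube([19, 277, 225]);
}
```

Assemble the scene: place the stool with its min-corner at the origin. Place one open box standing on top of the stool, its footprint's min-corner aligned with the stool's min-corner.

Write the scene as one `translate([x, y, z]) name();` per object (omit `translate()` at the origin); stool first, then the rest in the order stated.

stool();
translate([0, 0, 399]) open_box();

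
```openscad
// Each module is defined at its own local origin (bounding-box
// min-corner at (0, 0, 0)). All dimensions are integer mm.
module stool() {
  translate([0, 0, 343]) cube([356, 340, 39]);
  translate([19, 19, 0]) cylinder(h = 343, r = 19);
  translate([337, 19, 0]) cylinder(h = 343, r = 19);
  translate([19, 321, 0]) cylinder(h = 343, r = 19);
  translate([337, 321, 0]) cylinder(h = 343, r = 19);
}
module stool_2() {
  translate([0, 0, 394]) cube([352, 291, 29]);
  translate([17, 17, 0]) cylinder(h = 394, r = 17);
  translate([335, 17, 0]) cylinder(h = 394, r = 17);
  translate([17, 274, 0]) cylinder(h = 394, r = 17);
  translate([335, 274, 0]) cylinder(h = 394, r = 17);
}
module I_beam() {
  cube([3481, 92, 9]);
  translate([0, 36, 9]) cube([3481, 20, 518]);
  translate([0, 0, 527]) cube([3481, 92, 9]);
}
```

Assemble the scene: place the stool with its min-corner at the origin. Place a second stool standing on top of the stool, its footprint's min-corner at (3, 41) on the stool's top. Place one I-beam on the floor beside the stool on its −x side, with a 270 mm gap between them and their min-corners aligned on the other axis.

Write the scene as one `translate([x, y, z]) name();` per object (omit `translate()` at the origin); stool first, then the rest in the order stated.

stool();
translate([3, 41, 382]) stool_2();
translate([-3751, 0, 0]) I_beam();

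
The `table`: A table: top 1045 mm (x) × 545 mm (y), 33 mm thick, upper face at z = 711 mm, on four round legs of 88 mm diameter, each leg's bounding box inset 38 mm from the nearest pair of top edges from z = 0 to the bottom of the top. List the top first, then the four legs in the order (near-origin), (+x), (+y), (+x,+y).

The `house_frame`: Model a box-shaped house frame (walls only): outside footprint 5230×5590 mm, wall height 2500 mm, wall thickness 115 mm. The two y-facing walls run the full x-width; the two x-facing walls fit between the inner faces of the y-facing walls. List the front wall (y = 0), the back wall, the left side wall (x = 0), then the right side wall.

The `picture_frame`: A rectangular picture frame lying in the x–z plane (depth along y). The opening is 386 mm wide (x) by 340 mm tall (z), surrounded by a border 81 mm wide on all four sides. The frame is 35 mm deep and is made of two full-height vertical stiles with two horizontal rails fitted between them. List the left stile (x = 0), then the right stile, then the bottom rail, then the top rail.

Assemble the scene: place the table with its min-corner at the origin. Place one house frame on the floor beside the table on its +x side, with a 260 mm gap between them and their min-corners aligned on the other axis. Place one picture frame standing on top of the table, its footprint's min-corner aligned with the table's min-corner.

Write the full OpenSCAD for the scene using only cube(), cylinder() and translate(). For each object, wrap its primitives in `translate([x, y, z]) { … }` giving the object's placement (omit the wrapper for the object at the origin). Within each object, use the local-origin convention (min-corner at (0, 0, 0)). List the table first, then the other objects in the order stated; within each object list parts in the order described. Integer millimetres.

translate([0, 0, 678]) cube([1045, 545, 33]);
translate([82, 82, 0]) cylinder(h = 678, r = 44);
translate([963, 82, 0]) cylinder(h = 678, r = 44);
translate([82, 463, 0]) cylinder(h = 678, r = 44);
translate([963, 463, 0]) cylinder(h = 678, r = 44);
translate([1305, 0, 0]) {
  cube([5230, 115, 2500]);
  translate([0, 5475, 0]) cube([5230, 115, 2500]);
  translate([0, 115, 0]) cube([115, 5360, 2500]);
  translate([5115, 115, 0]) cube([115, 5360, 2500]);
}
translate([0, 0, 711]) {
  cube([81, 35, 502]);
  translate([467, 0, 0]) cube([81, 35, 502]);
  translate([81, 0, 0]) cube([386, 35, 81]);
  translate([81, 0, 421]) cube([386, 35, 81]);
}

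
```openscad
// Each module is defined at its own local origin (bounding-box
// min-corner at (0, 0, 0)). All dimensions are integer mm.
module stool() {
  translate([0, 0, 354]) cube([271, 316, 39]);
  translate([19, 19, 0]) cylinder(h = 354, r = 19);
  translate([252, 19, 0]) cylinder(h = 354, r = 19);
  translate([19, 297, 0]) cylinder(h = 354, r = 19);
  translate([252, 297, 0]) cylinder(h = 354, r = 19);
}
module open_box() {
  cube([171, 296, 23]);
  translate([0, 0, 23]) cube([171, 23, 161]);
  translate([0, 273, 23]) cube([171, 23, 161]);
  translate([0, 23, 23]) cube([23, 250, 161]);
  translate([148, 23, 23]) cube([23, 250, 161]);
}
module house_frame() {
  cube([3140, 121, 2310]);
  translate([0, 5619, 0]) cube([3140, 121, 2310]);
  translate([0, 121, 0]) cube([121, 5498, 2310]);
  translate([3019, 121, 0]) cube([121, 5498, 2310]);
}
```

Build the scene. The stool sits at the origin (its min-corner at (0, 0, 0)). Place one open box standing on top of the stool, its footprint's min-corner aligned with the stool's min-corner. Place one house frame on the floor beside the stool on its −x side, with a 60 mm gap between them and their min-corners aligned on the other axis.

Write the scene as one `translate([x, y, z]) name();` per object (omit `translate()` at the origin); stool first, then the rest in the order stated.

stool();
translate([0, 0, 393]) open_box();
translate([-3200, 0, 0]) house_frame();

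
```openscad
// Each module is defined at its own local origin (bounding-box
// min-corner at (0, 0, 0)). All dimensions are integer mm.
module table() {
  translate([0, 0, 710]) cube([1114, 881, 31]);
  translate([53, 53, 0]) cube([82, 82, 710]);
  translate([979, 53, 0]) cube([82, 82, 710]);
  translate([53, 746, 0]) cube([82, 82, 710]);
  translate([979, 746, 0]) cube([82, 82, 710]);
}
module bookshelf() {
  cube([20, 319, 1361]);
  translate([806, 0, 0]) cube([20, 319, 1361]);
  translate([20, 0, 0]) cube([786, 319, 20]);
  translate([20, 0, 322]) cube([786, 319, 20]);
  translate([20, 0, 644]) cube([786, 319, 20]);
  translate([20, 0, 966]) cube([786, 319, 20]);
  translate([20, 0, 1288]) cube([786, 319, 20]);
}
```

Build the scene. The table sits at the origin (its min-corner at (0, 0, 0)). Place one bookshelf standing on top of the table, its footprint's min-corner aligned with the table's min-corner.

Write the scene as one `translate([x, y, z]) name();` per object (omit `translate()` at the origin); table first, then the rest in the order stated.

table();
translate([0, 0, 741]) bookshelf();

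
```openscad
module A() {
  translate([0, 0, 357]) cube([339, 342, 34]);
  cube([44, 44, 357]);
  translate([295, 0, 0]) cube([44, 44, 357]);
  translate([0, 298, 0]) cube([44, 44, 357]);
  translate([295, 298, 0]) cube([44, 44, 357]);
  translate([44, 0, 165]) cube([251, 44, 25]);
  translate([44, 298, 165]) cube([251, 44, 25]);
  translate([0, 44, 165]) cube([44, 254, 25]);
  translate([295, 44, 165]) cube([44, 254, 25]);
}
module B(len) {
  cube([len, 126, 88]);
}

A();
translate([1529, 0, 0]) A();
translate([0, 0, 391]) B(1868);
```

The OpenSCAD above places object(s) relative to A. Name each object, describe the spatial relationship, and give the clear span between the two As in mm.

Second stool starts at x = 1529; first ends at x = 339; clear span = 1529 − 339 = 1190 mm.

A is a stool. B is a beam. A beam spans the tops of two stools. The clear span between the two stools is 1190 mm.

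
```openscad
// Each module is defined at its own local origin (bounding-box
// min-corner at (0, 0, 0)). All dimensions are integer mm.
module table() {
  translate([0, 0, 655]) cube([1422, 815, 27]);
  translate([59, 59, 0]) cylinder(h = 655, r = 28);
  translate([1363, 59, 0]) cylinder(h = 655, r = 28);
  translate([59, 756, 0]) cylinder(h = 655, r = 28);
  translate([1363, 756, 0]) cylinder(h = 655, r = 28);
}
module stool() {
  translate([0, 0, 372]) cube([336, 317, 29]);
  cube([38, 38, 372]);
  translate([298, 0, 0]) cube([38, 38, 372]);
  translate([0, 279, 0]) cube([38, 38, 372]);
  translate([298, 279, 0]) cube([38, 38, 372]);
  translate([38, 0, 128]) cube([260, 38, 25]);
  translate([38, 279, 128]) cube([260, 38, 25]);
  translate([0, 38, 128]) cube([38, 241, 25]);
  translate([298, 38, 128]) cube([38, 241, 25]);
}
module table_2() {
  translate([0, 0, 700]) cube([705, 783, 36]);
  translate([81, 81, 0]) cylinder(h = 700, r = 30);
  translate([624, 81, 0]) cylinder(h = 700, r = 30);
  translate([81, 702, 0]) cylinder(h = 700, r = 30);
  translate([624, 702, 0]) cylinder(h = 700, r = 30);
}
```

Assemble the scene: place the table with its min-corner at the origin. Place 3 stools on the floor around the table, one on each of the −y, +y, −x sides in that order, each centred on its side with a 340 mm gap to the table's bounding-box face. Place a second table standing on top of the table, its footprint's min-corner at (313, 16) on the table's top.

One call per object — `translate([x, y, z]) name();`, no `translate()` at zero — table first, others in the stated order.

table();
translate([543, -657, 0]) stool();
translate([543, 1155, 0]) stool();
translate([-676, 249, 0]) stool();
translate([313, 16, 682]) table_2();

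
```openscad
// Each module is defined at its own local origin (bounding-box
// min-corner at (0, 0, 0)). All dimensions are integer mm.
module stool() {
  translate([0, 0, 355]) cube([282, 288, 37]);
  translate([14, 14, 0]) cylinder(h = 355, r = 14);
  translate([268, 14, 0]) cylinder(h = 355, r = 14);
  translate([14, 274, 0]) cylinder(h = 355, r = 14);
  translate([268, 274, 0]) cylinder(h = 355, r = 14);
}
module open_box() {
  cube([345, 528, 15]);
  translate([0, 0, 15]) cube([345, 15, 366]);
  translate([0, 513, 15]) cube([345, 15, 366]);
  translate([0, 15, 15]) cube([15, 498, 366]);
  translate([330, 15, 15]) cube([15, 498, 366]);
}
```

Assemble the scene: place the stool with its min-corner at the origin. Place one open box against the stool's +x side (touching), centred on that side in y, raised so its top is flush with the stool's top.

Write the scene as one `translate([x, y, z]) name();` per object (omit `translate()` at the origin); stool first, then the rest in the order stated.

stool();
translate([282, -120, 11]) open_box();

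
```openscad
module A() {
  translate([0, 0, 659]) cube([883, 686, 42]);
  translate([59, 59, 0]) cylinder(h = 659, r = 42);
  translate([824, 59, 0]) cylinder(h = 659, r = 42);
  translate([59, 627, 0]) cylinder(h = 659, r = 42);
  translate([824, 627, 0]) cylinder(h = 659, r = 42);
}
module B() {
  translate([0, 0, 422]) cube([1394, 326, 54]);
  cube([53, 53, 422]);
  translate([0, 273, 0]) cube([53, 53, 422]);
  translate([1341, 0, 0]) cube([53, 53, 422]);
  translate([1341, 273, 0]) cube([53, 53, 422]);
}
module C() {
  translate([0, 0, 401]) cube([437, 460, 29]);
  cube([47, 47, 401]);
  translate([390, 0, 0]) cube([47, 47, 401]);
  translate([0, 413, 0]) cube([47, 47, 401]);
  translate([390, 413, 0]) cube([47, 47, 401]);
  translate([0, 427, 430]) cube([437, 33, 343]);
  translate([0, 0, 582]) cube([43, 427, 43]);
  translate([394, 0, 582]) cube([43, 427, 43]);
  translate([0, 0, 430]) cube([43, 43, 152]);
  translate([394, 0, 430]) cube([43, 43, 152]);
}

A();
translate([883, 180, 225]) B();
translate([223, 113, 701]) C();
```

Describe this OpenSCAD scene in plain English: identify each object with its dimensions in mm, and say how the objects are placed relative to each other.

A is a table with a 883×686 mm rectangular top, 42 mm thick, top surface at z = 701 mm, supported by four round legs of 84 mm diameter, each leg's bounding box inset 17 mm from the nearest pair of top edges, running from the floor.

B is a long wooden bench with a 1394 mm (x) × 326 mm (y) seat, 54 mm thick, its top surface 476 mm above the floor. Four 53 mm square legs at the seat corners, flush with the edges, run from z = 0 to the seat underside.

C is a chair: 437×460 mm seat, 29 mm thick, top at z = 430 mm, on four 47 mm square corner legs flush with the seat edges. A 33 mm thick backrest slab spans the full seat width, extending 343 mm above the seat top, its back face flush with the seat's +y edge. Two armrests of 43×43 mm section run along each side from the seat's front edge to the front of the backrest, top faces 195 mm above the seat top and outer faces flush with the seat's x-edges; a 43×43 mm post under the front of each armrest stands on the seat at the front corner.

The bench is beside the table with their tops flush at z = 701. The chair is on top of the table, centred.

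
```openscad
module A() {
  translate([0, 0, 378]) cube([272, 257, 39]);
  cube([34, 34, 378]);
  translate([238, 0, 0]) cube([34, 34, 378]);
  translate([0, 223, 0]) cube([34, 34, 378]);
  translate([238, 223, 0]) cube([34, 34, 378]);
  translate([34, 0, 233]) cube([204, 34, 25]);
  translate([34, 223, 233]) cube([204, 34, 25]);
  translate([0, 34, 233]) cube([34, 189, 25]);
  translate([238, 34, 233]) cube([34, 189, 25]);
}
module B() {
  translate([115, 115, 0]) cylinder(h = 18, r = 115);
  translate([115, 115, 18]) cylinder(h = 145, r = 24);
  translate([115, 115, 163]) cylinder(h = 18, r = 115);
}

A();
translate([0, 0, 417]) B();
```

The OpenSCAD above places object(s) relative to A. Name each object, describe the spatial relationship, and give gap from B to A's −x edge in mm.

A is a stool. B is a spool. The spool is on top of the stool. The gap from the spool to the stool's −x edge is 0 mm.

The spool's min-x is at 0; the stool's min-x is 0; gap = 0 mm.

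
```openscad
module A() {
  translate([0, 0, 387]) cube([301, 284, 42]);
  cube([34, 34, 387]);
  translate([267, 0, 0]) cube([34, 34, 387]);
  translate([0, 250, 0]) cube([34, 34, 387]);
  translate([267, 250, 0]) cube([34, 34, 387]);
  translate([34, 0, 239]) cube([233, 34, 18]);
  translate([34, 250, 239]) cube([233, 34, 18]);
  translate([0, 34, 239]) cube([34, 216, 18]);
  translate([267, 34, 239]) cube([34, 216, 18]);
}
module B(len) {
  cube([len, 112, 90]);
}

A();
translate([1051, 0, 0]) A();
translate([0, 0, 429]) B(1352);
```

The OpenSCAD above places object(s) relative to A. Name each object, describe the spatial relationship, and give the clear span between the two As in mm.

A is a stool. B is a beam. A beam spans the tops of two stools. The clear span between the two stools is 750 mm.

Second stool starts at x = 1051; first ends at x = 301; clear span = 1051 − 301 = 750 mm.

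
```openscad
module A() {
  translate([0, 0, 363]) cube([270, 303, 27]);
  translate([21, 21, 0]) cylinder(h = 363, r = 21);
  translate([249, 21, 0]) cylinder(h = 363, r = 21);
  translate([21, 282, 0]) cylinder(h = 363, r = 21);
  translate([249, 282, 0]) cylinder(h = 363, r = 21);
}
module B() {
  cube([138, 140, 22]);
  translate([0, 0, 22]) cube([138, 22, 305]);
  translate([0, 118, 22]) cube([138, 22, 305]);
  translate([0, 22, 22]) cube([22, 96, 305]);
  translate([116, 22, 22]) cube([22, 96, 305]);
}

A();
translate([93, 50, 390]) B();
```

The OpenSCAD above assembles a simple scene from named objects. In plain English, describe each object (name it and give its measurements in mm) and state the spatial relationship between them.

A is a four-legged stool. The seat is 270×303 mm, 27 mm thick, top at z = 390 mm. It stands on four round legs, each 42 mm in diameter, from z = 0 to the seat underside, each leg's axis is inset half a diameter from the nearest pair of seat edges (so the leg's bounding box is flush with the corner).

B is an open-topped rectangular box: outside dimensions 138×140×327 mm, with a uniform wall and base thickness of 22 mm. The base is a full 138×140 slab on the floor; four walls sit on top of the base. The front and back walls (the −y and +y sides) span the full width; the two side walls fit between them.

The open box is on top of the stool.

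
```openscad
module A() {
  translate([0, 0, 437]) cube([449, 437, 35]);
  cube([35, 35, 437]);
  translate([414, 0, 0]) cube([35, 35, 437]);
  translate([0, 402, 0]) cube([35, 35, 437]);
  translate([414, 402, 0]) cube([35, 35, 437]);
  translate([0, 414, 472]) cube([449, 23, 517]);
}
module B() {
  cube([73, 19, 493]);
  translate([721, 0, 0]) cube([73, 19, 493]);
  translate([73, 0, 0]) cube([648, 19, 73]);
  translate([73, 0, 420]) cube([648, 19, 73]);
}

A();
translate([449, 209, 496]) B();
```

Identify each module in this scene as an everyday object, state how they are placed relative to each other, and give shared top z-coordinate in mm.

Both tops at z = 989 mm.

A is a chair. B is a picture frame. The picture frame is beside the chair with their tops flush at z = 989. The shared top z-coordinate is 989 mm.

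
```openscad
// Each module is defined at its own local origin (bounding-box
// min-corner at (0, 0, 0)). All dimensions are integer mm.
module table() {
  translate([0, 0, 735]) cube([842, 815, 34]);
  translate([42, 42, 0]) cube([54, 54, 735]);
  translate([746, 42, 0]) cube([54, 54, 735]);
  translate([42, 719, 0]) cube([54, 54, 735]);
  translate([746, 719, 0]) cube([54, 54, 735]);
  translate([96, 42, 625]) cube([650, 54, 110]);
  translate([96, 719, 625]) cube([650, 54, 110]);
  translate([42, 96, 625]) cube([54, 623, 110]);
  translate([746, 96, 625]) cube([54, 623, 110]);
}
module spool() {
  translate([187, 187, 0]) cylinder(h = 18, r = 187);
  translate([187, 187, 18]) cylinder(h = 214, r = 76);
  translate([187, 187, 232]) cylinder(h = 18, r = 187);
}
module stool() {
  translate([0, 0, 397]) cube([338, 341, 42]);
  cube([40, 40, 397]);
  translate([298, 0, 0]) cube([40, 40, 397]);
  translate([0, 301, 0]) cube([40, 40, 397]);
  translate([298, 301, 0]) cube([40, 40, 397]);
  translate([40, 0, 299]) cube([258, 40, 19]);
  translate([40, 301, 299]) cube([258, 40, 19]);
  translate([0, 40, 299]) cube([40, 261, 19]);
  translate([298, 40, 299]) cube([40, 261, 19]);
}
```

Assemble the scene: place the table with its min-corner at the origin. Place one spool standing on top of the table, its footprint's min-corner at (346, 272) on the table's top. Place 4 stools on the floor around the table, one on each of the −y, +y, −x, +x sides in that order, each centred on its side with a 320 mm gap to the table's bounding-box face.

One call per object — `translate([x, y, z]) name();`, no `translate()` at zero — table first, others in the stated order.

table();
translate([346, 272, 769]) spool();
translate([252, -661, 0]) stool();
translate([252, 1135, 0]) stool();
translate([-658, 237, 0]) stool();
translate([1162, 237, 0]) stool();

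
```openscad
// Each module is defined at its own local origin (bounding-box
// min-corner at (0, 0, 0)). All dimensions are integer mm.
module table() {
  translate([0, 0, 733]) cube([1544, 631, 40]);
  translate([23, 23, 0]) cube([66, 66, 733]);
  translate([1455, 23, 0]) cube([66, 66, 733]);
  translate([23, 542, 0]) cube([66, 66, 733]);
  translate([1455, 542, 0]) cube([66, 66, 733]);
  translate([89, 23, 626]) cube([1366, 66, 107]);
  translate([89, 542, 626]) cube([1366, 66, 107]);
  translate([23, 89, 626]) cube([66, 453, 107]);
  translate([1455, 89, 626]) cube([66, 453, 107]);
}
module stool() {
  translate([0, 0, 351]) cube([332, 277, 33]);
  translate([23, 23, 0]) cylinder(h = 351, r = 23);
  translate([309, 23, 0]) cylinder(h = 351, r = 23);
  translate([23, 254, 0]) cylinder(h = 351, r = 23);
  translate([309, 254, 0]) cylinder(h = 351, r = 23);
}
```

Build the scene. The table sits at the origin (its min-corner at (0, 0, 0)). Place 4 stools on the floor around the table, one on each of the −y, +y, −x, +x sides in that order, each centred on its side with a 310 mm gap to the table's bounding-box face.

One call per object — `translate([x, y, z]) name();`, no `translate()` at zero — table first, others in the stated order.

table();
translate([606, -587, 0]) stool();
translate([606, 941, 0]) stool();
translate([-642, 177, 0]) stool();
translate([1854, 177, 0]) stool();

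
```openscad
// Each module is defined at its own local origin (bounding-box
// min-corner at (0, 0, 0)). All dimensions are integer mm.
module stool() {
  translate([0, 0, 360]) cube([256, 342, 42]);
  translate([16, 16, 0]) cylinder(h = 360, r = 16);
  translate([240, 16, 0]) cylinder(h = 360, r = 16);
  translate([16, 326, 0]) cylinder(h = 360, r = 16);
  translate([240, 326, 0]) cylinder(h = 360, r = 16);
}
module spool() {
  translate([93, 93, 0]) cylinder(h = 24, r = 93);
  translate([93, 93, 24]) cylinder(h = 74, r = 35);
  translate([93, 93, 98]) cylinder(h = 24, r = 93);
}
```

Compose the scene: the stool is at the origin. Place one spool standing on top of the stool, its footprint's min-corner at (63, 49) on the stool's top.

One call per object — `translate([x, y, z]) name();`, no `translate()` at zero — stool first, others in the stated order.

stool();
translate([63, 49, 402]) spool();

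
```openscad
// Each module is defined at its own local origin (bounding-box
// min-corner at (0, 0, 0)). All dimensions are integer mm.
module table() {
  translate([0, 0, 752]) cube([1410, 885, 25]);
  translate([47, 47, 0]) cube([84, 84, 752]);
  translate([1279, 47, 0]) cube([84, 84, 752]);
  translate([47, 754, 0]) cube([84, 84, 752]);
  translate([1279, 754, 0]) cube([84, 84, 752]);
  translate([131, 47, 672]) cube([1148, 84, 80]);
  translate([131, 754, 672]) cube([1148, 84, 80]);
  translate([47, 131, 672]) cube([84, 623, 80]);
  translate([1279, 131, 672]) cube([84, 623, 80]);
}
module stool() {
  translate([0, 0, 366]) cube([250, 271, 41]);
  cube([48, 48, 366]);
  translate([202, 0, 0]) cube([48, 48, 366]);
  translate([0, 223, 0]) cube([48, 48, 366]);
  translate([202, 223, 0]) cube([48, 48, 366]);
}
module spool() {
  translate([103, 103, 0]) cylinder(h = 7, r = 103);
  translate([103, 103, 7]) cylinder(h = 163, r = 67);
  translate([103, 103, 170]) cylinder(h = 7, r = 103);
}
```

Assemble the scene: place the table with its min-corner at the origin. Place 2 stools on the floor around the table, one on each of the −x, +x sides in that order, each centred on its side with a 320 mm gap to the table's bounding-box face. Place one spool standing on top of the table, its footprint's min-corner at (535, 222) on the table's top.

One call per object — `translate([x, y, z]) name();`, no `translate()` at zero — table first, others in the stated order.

table();
translate([-570, 307, 0]) stool();
translate([1730, 307, 0]) stool();
translate([535, 222, 777]) spool();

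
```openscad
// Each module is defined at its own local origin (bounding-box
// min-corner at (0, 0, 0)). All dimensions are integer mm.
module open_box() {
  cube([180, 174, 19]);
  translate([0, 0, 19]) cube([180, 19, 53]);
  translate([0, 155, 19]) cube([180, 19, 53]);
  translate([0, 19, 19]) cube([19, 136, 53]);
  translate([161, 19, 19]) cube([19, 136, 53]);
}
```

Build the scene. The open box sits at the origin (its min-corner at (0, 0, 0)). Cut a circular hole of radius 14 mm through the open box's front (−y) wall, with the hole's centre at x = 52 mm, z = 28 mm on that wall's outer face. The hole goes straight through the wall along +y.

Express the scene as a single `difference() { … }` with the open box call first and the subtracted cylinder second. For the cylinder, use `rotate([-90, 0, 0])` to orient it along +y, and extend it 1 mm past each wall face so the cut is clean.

difference() {
  open_box();
  translate([52, -1, 28]) rotate([-90, 0, 0]) cylinder(h = 21, r = 14);
}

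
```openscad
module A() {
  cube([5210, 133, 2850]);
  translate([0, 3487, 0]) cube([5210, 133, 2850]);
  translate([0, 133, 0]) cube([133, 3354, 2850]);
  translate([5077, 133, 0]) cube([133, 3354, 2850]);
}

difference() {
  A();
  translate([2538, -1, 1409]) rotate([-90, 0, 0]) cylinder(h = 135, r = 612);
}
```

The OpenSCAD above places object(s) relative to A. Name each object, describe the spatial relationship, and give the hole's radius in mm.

A is a house frame. The house frame has a circular hole through its front wall. The hole's radius is 612 mm.

The subtracted cylinder has r = 612 mm.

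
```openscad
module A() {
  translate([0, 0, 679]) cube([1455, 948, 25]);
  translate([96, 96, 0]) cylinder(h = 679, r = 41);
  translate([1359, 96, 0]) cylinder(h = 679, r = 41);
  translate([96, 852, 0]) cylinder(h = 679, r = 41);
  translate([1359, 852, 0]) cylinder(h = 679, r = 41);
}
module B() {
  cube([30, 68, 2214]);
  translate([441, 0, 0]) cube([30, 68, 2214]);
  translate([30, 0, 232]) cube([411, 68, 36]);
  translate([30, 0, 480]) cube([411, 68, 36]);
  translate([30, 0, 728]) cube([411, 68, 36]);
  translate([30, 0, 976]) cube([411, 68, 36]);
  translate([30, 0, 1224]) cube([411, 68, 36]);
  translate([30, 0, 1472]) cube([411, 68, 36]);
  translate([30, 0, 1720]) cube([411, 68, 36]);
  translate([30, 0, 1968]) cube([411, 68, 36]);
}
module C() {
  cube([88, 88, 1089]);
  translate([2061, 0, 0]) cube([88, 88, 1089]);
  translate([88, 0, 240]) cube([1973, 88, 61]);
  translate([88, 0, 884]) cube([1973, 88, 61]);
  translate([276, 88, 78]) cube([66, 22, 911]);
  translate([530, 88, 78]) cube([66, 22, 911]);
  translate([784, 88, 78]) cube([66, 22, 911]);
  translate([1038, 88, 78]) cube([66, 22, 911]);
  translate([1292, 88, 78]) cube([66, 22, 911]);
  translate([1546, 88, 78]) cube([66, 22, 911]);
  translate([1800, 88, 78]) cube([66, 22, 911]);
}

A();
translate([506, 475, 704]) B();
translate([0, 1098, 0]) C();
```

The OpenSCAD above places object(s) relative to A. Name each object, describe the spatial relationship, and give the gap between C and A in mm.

A is a table. B is a ladder. C is a fence section. The ladder is on top of the table. The fence section is on the floor beside the table on its +y side. The gap between the fence section and the table is 150 mm.

The fence section's nearest face is 150 mm from the table's +y face.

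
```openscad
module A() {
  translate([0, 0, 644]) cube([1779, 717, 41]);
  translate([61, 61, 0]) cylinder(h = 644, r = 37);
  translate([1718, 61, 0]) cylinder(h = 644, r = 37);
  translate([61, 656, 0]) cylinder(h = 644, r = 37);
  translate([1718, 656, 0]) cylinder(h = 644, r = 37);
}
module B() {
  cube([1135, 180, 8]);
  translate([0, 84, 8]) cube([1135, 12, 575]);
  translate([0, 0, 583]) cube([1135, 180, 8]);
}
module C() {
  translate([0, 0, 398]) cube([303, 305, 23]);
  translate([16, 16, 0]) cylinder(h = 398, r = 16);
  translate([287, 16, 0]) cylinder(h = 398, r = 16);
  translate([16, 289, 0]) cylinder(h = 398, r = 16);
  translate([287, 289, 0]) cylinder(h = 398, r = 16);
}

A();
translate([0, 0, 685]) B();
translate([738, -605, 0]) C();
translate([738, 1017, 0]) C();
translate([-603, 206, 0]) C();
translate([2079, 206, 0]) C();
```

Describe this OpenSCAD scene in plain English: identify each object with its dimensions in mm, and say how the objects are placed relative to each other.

A is a table: top 1779 mm (x) × 717 mm (y), 41 mm thick, upper face at z = 685 mm, on four round legs of 74 mm diameter, each leg's bounding box inset 24 mm from the nearest pair of top edges, running from z = 0 to the bottom of the top.

B is an I-beam lying along x, 1135 mm long. Overall section height 591 mm. Two flanges 180 mm wide (y) and 8 mm thick, one on the floor and one at the top; a web 12 mm thick runs between them, centred on the flange width.

C is a four-legged stool. The seat is a 303×305×23 mm slab whose top surface is at z = 421 mm; four round legs, each 32 mm in diameter, run from the floor (z = 0) to the underside of the seat, each leg's axis is inset half a diameter from the nearest pair of seat edges (so the leg's bounding box is flush with the corner).

The I-beam is on top of the table. Four stools sit around the table at the −y, +y, −x, +x sides.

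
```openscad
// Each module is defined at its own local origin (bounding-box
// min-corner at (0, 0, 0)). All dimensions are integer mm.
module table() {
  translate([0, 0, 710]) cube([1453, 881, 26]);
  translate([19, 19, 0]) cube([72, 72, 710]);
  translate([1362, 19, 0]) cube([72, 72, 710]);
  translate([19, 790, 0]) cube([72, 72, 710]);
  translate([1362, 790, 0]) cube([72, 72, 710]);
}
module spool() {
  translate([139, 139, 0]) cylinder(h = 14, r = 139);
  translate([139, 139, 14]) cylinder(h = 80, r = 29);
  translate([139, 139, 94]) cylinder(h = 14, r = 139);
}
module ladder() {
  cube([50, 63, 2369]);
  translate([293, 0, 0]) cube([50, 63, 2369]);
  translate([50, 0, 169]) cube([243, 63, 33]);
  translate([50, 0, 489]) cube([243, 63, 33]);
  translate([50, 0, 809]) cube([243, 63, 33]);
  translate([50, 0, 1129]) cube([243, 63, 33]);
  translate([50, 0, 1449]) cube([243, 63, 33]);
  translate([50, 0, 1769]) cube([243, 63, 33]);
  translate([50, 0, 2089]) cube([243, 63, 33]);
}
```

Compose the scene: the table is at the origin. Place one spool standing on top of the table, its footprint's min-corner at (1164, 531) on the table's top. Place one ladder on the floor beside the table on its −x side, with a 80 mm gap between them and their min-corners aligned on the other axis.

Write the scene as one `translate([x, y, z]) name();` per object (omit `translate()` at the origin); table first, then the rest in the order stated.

table();
translate([1164, 531, 736]) spool();
translate([-423, 0, 0]) ladder();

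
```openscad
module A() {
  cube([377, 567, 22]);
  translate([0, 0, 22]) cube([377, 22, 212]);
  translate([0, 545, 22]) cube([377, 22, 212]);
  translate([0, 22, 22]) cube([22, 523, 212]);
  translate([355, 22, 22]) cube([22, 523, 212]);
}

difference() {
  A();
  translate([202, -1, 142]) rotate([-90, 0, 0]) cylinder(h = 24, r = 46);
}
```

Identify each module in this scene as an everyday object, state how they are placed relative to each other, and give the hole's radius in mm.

A is an open box. The open box has a circular hole through its front wall. The hole's radius is 46 mm.

The subtracted cylinder has r = 46 mm.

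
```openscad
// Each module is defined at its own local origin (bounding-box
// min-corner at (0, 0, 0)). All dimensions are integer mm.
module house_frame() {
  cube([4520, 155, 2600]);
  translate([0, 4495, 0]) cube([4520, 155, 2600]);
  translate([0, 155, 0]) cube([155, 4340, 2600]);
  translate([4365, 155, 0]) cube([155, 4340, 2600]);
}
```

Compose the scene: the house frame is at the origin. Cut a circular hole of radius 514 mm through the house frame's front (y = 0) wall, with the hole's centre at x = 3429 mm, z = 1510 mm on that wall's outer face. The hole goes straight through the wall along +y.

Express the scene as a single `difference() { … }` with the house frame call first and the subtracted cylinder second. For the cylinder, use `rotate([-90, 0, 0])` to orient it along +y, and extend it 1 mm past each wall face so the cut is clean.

difference() {
  house_frame();
  translate([3429, -1, 1510]) rotate([-90, 0, 0]) cylinder(h = 157, r = 514);
}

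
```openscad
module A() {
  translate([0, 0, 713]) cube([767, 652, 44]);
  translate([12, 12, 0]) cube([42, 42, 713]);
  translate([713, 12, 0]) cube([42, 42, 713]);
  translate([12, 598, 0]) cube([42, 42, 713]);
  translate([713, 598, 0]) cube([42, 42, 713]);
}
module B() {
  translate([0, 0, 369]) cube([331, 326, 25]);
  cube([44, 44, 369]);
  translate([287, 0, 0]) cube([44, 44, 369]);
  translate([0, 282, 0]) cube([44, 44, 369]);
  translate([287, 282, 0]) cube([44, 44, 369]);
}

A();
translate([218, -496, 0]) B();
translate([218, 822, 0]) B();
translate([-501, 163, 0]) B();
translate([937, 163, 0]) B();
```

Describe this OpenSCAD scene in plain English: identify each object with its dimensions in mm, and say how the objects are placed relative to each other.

A is a table with a 767×652 mm rectangular top, 44 mm thick, top surface at z = 757 mm, supported by four 42×42 mm square legs, each inset 12 mm from the nearest pair of top edges, running from the floor.

B is a four-legged stool. The seat is 331×326 mm, 25 mm thick, top at z = 394 mm. It stands on four square legs, each 44×44 mm in cross-section, from z = 0 to the seat underside, each flush with a corner of the seat.

Four stools sit around the table at the −y, +y, −x, +x sides.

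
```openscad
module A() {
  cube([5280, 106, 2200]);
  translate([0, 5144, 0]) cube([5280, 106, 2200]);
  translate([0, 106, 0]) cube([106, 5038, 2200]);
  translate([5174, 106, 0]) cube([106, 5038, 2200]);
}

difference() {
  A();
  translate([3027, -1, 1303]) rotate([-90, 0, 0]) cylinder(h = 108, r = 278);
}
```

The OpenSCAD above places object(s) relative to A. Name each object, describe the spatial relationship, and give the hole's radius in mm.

A is a house frame. The house frame has a circular hole through its front wall. The hole's radius is 278 mm.

The subtracted cylinder has r = 278 mm.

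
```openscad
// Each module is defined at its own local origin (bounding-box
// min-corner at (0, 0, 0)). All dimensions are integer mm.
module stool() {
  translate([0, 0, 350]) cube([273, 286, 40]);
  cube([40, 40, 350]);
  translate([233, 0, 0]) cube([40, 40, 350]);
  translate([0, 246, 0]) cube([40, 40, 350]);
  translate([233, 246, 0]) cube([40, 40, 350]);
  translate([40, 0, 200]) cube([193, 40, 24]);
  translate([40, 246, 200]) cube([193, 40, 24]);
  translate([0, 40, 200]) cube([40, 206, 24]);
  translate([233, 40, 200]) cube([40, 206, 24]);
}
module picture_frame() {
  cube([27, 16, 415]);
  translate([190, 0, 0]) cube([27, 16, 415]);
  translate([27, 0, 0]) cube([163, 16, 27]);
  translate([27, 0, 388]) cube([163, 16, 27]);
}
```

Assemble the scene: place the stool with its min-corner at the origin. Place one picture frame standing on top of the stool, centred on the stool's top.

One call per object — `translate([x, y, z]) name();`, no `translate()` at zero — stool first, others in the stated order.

stool();
translate([28, 135, 390]) picture_frame();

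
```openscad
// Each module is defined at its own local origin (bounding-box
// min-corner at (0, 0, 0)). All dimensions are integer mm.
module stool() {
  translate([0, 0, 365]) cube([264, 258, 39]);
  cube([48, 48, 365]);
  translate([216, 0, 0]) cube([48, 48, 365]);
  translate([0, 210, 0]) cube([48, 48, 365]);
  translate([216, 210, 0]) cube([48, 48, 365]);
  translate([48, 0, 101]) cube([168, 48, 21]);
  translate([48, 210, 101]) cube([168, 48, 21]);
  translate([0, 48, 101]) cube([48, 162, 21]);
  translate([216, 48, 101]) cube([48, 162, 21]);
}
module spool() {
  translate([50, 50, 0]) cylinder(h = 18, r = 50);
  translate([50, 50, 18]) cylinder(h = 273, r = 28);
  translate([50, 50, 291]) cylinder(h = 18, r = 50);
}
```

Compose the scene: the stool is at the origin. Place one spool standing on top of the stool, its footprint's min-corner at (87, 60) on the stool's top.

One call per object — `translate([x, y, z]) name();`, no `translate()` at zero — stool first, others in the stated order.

stool();
translate([87, 60, 404]) spool();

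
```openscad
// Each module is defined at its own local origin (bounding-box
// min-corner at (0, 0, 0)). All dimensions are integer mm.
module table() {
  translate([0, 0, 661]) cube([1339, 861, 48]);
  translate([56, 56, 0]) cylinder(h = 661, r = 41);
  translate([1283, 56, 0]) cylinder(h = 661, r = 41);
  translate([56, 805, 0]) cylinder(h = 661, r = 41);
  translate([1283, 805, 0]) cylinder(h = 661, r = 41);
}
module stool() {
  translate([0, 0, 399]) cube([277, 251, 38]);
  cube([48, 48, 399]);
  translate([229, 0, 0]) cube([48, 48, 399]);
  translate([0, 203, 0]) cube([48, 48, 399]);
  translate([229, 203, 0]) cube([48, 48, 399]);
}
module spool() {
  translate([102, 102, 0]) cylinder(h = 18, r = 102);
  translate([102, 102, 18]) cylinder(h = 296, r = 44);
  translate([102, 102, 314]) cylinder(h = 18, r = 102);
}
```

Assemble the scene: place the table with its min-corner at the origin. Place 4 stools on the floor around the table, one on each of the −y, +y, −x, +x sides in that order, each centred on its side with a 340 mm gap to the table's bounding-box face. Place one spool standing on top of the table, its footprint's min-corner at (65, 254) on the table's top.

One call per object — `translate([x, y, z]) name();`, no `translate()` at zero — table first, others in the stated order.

table();
translate([531, -591, 0]) stool();
translate([531, 1201, 0]) stool();
translate([-617, 305, 0]) stool();
translate([1679, 305, 0]) stool();
translate([65, 254, 709]) spool();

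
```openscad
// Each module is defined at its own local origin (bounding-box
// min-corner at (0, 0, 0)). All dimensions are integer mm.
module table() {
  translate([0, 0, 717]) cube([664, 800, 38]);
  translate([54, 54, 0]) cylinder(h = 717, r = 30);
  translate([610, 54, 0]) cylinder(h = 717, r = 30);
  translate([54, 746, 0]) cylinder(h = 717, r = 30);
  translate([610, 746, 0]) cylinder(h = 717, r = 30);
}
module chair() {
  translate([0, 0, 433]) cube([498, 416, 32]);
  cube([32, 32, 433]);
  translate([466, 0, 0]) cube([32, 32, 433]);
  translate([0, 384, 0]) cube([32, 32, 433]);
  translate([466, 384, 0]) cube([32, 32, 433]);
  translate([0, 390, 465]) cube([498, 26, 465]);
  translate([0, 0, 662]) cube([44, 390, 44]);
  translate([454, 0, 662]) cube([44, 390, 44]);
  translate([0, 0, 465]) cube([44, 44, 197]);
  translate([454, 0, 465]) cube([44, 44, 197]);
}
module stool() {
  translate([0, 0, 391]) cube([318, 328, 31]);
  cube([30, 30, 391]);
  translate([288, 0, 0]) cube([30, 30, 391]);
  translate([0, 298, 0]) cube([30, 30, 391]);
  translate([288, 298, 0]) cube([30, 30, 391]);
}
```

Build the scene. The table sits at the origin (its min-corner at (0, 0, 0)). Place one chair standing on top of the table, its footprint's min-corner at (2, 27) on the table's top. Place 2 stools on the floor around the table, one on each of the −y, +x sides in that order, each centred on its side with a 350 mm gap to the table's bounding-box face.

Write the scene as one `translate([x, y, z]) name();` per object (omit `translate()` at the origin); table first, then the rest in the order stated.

table();
translate([2, 27, 755]) chair();
translate([173, -678, 0]) stool();
translate([1014, 236, 0]) stool();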